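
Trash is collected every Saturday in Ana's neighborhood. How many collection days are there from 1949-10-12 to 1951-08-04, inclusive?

1949-10-12 is a Wednesday.
From 1949-10-12 to 1951-08-04 is 662 days inclusive.
662 = 7 × 94 + 4, so there are 94 full weeks plus 4 extra days.
Each full week contributes one Saturday: 94 so far.
The 4 extra days are Wednesday, Thursday, Friday, Saturday — 1 of them qualifies.
Total: 94 + 1 = 95.

95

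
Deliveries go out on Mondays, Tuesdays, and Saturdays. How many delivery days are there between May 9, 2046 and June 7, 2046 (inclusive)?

May 9, 2046 is a Wednesday.
From May 9, 2046 to June 7, 2046 is 30 days inclusive.
30 = 7 × 4 + 2, so there are 4 full weeks plus 2 extra days.
Each full week contributes 3 days from the set (Mon, Tue, Sat): 4 × 3 = 12.
The 2 extra days are Wednesday, Thursday — none qualify.
Total: 12 + 0 = 12.

12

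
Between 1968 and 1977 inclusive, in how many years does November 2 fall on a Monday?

1

Day of week of November 2 in each year:
1968: Sat, 1969: Sun, 1970: Mon ✓, 1971: Tue, 1972: Thu, 1973: Fri, 1974: Sat, 1975: Sun, 1976: Tue, 1977: Wed
Mondays: 1970.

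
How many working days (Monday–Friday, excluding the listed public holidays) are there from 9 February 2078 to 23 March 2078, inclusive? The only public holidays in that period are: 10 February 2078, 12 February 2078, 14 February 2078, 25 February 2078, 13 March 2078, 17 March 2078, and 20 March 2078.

27 working days

9 February 2078 is a Wednesday.
That's 43 days from start to end, counting both.
43 = 7 × 6 + 1, so there are 6 full weeks plus 1 extra day.
Each full week contributes 5 weekdays (Mon–Fri): 6 × 5 = 30.
The 1 extra day is Wed — 1 of them qualifies.
Total: 30 + 1 = 31.
Holidays: 10 February 2078 (Thu); 12 February 2078 (Sat); 14 February 2078 (Mon); 25 February 2078 (Fri); 13 March 2078 (Sun); 17 March 2078 (Thu); 20 March 2078 (Sun).
4 of the 7 holidays fall on weekdays; the rest are weekends and were already excluded.
Business days: 31 − 4 = 27.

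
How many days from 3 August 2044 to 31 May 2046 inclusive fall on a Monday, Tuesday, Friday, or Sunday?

380

3 August 2044 is a Wednesday.
That's 667 days from start to end, counting both.
667 = 7 × 95 + 2, so there are 95 full weeks plus 2 extra days.
Each full week contributes 4 days from the set (Mon, Tue, Fri, Sun): 95 × 4 = 380.
The 2 extra days are Wed, Thu — none qualify.
Total: 380 + 0 = 380.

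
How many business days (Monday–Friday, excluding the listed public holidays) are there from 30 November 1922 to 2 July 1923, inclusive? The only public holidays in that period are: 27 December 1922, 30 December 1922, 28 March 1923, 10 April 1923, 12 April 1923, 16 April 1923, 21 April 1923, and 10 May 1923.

30 November 1922 is a Thursday.
That's 215 days from start to end, counting both.
215 = 7 × 30 + 5, so there are 30 full weeks plus 5 extra days.
Each full week contributes 5 weekdays (Mon–Fri): 30 × 5 = 150.
The 5 extra days are Thursday, Friday, Saturday, Sunday, Monday — 3 of them qualify.
Total: 150 + 3 = 153.
Holidays: 27 December 1922 (Wed); 30 December 1922 (Sat); 28 March 1923 (Wed); 10 April 1923 (Tue); 12 April 1923 (Thu); 16 April 1923 (Mon); 21 April 1923 (Sat); 10 May 1923 (Thu).
6 of the 8 holidays fall on weekdays; the rest are weekends and were already excluded.
Business days: 153 − 6 = 147.

147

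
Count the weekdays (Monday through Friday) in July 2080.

2080-07-01 is a Monday.
That's 31 days from start to end, counting both.
31 = 7 × 4 + 3, so there are 4 full weeks plus 3 extra days.
Each full week contributes 5 weekdays (Mon–Fri): 4 × 5 = 20.
The 3 extra days are Mon, Tue, Wed — 3 of them qualify.
Total: 20 + 3 = 23.

23 weekdays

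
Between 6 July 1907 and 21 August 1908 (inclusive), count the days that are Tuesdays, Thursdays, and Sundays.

177

6 July 1907 is a Saturday.
The range spans 413 days (inclusive of both endpoints).
413 = 7 × 59, so the span is exactly 59 full weeks.
Each full week contributes 3 days from the set (Tue, Thu, Sun): 59 × 3 = 177.
Total: 177.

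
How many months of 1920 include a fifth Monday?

A month has five Mondays exactly when Monday falls within its first (length − 28) days.
Jan: 31 days, starts Thu → 5 of Thu, Fri, Sat
Feb: 29 days, starts Sun → 5 of Sun
Mar: 31 days, starts Mon → 5 of Mon, Tue, Wed ✓
Apr: 30 days, starts Thu → 5 of Thu, Fri
May: 31 days, starts Sat → 5 of Sat, Sun, Mon ✓
Jun: 30 days, starts Tue → 5 of Tue, Wed
Jul: 31 days, starts Thu → 5 of Thu, Fri, Sat
Aug: 31 days, starts Sun → 5 of Sun, Mon, Tue ✓
Sep: 30 days, starts Wed → 5 of Wed, Thu
Oct: 31 days, starts Fri → 5 of Fri, Sat, Sun
Nov: 30 days, starts Mon → 5 of Mon, Tue ✓
Dec: 31 days, starts Wed → 5 of Wed, Thu, Fri
Months with five Mondays: Mar, May, Aug, Nov.

4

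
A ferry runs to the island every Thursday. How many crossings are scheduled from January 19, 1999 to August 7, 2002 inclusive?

185 Thursdays

January 19, 1999 is a Tuesday.
From January 19, 1999 to August 7, 2002 is 1297 days inclusive.
1297 = 7 × 185 + 2, so there are 185 full weeks plus 2 extra days.
Each full week contributes one Thursday: 185 so far.
The 2 extra days are Tuesday, Wednesday — none qualify.
Total: 185 + 0 = 185.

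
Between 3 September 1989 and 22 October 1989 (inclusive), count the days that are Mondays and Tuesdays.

3 September 1989 is a Sunday.
From 3 September 1989 to 22 October 1989 is 50 days inclusive.
50 = 7 × 7 + 1, so there are 7 full weeks plus 1 extra day.
Each full week contributes 2 days from the set (Mon, Tue): 7 × 2 = 14.
The 1 extra day is Sunday — none qualify.
Total: 14 + 0 = 14.

14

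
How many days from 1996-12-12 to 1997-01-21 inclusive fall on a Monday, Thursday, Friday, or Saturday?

1996-12-12 is a Thursday.
That's 41 days from start to end, counting both.
41 = 7 × 5 + 6, so there are 5 full weeks plus 6 extra days.
Each full week contributes 4 days from the set (Mon, Thu, Fri, Sat): 5 × 4 = 20.
The 6 extra days are Thu, Fri, Sat, Sun, Mon, Tue — 4 of them qualify.
Total: 20 + 4 = 24.

24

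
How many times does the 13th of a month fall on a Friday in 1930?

1

The 13th falls on a Friday when the month's 13th has weekday Fri.
Jan 13 is Mon; Feb 13 is Thu; Mar 13 is Thu; Apr 13 is Sun; May 13 is Tue; Jun 13 is Fri ✓; Jul 13 is Sun; Aug 13 is Wed; Sep 13 is Sat; Oct 13 is Mon; Nov 13 is Thu; Dec 13 is Sat.
Friday the 13ths: Jun.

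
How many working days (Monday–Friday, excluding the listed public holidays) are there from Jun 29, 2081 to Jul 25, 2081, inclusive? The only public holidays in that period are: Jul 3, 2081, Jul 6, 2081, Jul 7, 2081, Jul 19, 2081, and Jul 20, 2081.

Jun 29, 2081 is a Sunday.
From Jun 29, 2081 to Jul 25, 2081 is 27 days inclusive.
27 = 7 × 3 + 6, so there are 3 full weeks plus 6 extra days.
Each full week contributes 5 weekdays (Mon–Fri): 3 × 5 = 15.
The 6 extra days are Sun, Mon, Tue, Wed, Thu, Fri — 5 of them qualify.
Total: 15 + 5 = 20.
Holidays: Jul 3, 2081 (Thu); Jul 6, 2081 (Sun); Jul 7, 2081 (Mon); Jul 19, 2081 (Sat); Jul 20, 2081 (Sun).
2 of the 5 holidays fall on weekdays; the rest are weekends and were already excluded.
Business days: 20 − 2 = 18.

18 working days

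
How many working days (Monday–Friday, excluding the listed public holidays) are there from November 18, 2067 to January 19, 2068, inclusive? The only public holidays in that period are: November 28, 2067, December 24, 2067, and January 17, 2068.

November 18, 2067 is a Friday.
The range spans 63 days (inclusive of both endpoints).
63 = 7 × 9, so the span is exactly 9 full weeks.
Each full week contributes 5 weekdays (Mon–Fri): 9 × 5 = 45.
Total: 45.
Holidays: November 28, 2067 (Mon); December 24, 2067 (Sat); January 17, 2068 (Tue).
2 of the 3 holidays fall on weekdays; the rest are weekends and were already excluded.
Business days: 45 − 2 = 43.

43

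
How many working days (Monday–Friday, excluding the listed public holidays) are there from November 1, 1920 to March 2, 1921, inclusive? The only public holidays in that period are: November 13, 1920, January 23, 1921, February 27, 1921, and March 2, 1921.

November 1, 1920 is a Monday.
That's 122 days from start to end, counting both.
122 = 7 × 17 + 3, so there are 17 full weeks plus 3 extra days.
Each full week contributes 5 weekdays (Mon–Fri): 17 × 5 = 85.
The 3 extra days are Mon, Tue, Wed — 3 of them qualify.
Total: 85 + 3 = 88.
Holidays: November 13, 1920 (Sat); January 23, 1921 (Sun); February 27, 1921 (Sun); March 2, 1921 (Wed).
1 of the 4 holidays fall on weekdays; the rest are weekends and were already excluded.
Business days: 88 − 1 = 87.

87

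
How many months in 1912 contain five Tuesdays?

5

A month has five Tuesdays exactly when Tuesday falls within its first (length − 28) days.
Jan: 31 days, starts Mon → 5 of Mon, Tue, Wed ✓
Feb: 29 days, starts Thu → 5 of Thu
Mar: 31 days, starts Fri → 5 of Fri, Sat, Sun
Apr: 30 days, starts Mon → 5 of Mon, Tue ✓
May: 31 days, starts Wed → 5 of Wed, Thu, Fri
Jun: 30 days, starts Sat → 5 of Sat, Sun
Jul: 31 days, starts Mon → 5 of Mon, Tue, Wed ✓
Aug: 31 days, starts Thu → 5 of Thu, Fri, Sat
Sep: 30 days, starts Sun → 5 of Sun, Mon
Oct: 31 days, starts Tue → 5 of Tue, Wed, Thu ✓
Nov: 30 days, starts Fri → 5 of Fri, Sat
Dec: 31 days, starts Sun → 5 of Sun, Mon, Tue ✓
Months with five Tuesdays: Jan, Apr, Jul, Oct, Dec.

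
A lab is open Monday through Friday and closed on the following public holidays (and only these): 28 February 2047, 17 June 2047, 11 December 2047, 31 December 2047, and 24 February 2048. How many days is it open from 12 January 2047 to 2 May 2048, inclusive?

12 January 2047 is a Saturday.
The range spans 477 days (inclusive of both endpoints).
477 = 7 × 68 + 1, so there are 68 full weeks plus 1 extra day.
Each full week contributes 5 weekdays (Mon–Fri): 68 × 5 = 340.
The 1 extra day is Sat — none qualify.
Total: 340 + 0 = 340.
Holidays: 28 February 2047 (Thu); 17 June 2047 (Mon); 11 December 2047 (Wed); 31 December 2047 (Tue); 24 February 2048 (Mon).
All 5 holidays fall on weekdays, so subtract 5.
Business days: 340 − 5 = 335.

335 business days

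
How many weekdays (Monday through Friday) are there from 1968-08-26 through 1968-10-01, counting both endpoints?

27 weekdays

1968-08-26 is a Monday.
From 1968-08-26 to 1968-10-01 is 37 days inclusive.
37 = 7 × 5 + 2, so there are 5 full weeks plus 2 extra days.
Each full week contributes 5 weekdays (Mon–Fri): 5 × 5 = 25.
The 2 extra days are Monday, Tuesday — 2 of them qualify.
Total: 25 + 2 = 27.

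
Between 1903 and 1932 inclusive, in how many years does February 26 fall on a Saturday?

4

Day of week of February 26 in each year:
1903: Thu, 1904: Fri, 1905: Sun, 1906: Mon, 1907: Tue, 1908: Wed, 1909: Fri, 1910: Sat ✓, 1911: Sun, 1912: Mon, 1913: Wed, 1914: Thu, 1915: Fri, 1916: Sat ✓, 1917: Mon, 1918: Tue, 1919: Wed, 1920: Thu, 1921: Sat ✓, 1922: Sun, 1923: Mon, 1924: Tue, 1925: Thu, 1926: Fri, 1927: Sat ✓, 1928: Sun, 1929: Tue, 1930: Wed, 1931: Thu, 1932: Fri
Saturdays: 1910, 1916, 1921, 1927.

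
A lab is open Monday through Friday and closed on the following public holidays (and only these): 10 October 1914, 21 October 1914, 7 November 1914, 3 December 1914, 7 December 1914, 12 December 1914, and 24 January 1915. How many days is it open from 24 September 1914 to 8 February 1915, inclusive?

95

24 September 1914 is a Thursday.
From 24 September 1914 to 8 February 1915 is 138 days inclusive.
138 = 7 × 19 + 5, so there are 19 full weeks plus 5 extra days.
Each full week contributes 5 weekdays (Mon–Fri): 19 × 5 = 95.
The 5 extra days are Thu, Fri, Sat, Sun, Mon — 3 of them qualify.
Total: 95 + 3 = 98.
Holidays: 10 October 1914 (Sat); 21 October 1914 (Wed); 7 November 1914 (Sat); 3 December 1914 (Thu); 7 December 1914 (Mon); 12 December 1914 (Sat); 24 January 1915 (Sun).
3 of the 7 holidays fall on weekdays; the rest are weekends and were already excluded.
Business days: 98 − 3 = 95.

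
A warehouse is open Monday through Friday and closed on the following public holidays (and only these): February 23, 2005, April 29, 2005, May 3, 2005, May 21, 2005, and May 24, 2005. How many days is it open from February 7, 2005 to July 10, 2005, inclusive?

February 7, 2005 is a Monday.
From February 7, 2005 to July 10, 2005 is 154 days inclusive.
154 = 7 × 22, so the span is exactly 22 full weeks.
Each full week contributes 5 weekdays (Mon–Fri): 22 × 5 = 110.
Total: 110.
Holidays: February 23, 2005 (Wed); April 29, 2005 (Fri); May 3, 2005 (Tue); May 21, 2005 (Sat); May 24, 2005 (Tue).
4 of the 5 holidays fall on weekdays; the rest are weekends and were already excluded.
Business days: 110 − 4 = 106.

106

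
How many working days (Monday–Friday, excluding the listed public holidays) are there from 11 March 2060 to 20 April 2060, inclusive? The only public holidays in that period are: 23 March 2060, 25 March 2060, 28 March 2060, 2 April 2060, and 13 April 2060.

25

11 March 2060 is a Thursday.
The range spans 41 days (inclusive of both endpoints).
41 = 7 × 5 + 6, so there are 5 full weeks plus 6 extra days.
Each full week contributes 5 weekdays (Mon–Fri): 5 × 5 = 25.
The 6 extra days are Thursday, Friday, Saturday, Sunday, Monday, Tuesday — 4 of them qualify.
Total: 25 + 4 = 29.
Holidays: 23 March 2060 (Tue); 25 March 2060 (Thu); 28 March 2060 (Sun); 2 April 2060 (Fri); 13 April 2060 (Tue).
4 of the 5 holidays fall on weekdays; the rest are weekends and were already excluded.
Business days: 29 − 4 = 25.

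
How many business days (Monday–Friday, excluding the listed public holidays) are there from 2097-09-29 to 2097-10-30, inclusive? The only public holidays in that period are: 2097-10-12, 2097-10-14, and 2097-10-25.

2097-09-29 is a Sunday.
That's 32 days from start to end, counting both.
32 = 7 × 4 + 4, so there are 4 full weeks plus 4 extra days.
Each full week contributes 5 weekdays (Mon–Fri): 4 × 5 = 20.
The 4 extra days are Sunday, Monday, Tuesday, Wednesday — 3 of them qualify.
Total: 20 + 3 = 23.
Holidays: 2097-10-12 (Sat); 2097-10-14 (Mon); 2097-10-25 (Fri).
2 of the 3 holidays fall on weekdays; the rest are weekends and were already excluded.
Business days: 23 − 2 = 21.

21 business days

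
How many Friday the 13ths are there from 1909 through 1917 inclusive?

Friday-the-13ths by year:
1909: Aug
1910: May
1911: Jan, Oct
1912: Sep, Dec
1913: Jun
1914: Feb, Mar, Nov
1915: Aug
1916: Oct
1917: Apr, Jul

14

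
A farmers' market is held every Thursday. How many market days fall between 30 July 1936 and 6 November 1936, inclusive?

30 July 1936 is a Thursday.
The range spans 100 days (inclusive of both endpoints).
100 = 7 × 14 + 2, so there are 14 full weeks plus 2 extra days.
Each full week contributes one Thursday: 14 so far.
The 2 extra days are Thu, Fri — 1 of them qualifies.
Total: 14 + 1 = 15.

15 Thursdays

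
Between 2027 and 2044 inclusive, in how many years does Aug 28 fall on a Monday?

2

Day of week of August 28 in each year:
2027: Sat, 2028: Mon ✓, 2029: Tue, 2030: Wed, 2031: Thu, 2032: Sat, 2033: Sun, 2034: Mon ✓, 2035: Tue, 2036: Thu, 2037: Fri, 2038: Sat, 2039: Sun, 2040: Tue, 2041: Wed, 2042: Thu, 2043: Fri, 2044: Sun
Mondays: 2028, 2034.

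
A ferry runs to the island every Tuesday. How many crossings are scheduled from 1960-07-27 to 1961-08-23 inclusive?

1960-07-27 is a Wednesday.
That's 393 days from start to end, counting both.
393 = 7 × 56 + 1, so there are 56 full weeks plus 1 extra day.
Each full week contributes one Tuesday: 56 so far.
The 1 extra day is Wednesday — none qualify.
Total: 56 + 0 = 56.

56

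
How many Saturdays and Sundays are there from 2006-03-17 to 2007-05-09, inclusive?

120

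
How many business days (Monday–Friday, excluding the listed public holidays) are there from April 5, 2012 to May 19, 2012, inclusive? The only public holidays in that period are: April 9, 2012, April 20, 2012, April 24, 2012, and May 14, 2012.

28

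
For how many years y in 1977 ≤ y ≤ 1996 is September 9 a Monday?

3

Day of week of September 9 in each year:
1977: Fri, 1978: Sat, 1979: Sun, 1980: Tue, 1981: Wed, 1982: Thu, 1983: Fri, 1984: Sun, 1985: Mon ✓, 1986: Tue, 1987: Wed, 1988: Fri, 1989: Sat, 1990: Sun, 1991: Mon ✓, 1992: Wed, 1993: Thu, 1994: Fri, 1995: Sat, 1996: Mon ✓
Mondays: 1985, 1991, 1996.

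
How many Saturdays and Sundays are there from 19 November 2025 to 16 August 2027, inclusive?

182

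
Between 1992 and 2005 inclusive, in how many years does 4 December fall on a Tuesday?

1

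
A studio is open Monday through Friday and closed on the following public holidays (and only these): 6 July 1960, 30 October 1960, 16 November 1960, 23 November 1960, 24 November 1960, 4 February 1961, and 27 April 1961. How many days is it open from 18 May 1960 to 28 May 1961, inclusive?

18 May 1960 is a Wednesday.
From 18 May 1960 to 28 May 1961 is 376 days inclusive.
376 = 7 × 53 + 5, so there are 53 full weeks plus 5 extra days.
Each full week contributes 5 weekdays (Mon–Fri): 53 × 5 = 265.
The 5 extra days are Wednesday, Thursday, Friday, Saturday, Sunday — 3 of them qualify.
Total: 265 + 3 = 268.
Holidays: 6 July 1960 (Wed); 30 October 1960 (Sun); 16 November 1960 (Wed); 23 November 1960 (Wed); 24 November 1960 (Thu); 4 February 1961 (Sat); 27 April 1961 (Thu).
5 of the 7 holidays fall on weekdays; the rest are weekends and were already excluded.
Business days: 268 − 5 = 263.

263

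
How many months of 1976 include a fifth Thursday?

A month has five Thursdays exactly when Thursday falls within its first (length − 28) days.
Jan: 31 days, starts Thu → 5 of Thu, Fri, Sat ✓
Feb: 29 days, starts Sun → 5 of Sun
Mar: 31 days, starts Mon → 5 of Mon, Tue, Wed
Apr: 30 days, starts Thu → 5 of Thu, Fri ✓
May: 31 days, starts Sat → 5 of Sat, Sun, Mon
Jun: 30 days, starts Tue → 5 of Tue, Wed
Jul: 31 days, starts Thu → 5 of Thu, Fri, Sat ✓
Aug: 31 days, starts Sun → 5 of Sun, Mon, Tue
Sep: 30 days, starts Wed → 5 of Wed, Thu ✓
Oct: 31 days, starts Fri → 5 of Fri, Sat, Sun
Nov: 30 days, starts Mon → 5 of Mon, Tue
Dec: 31 days, starts Wed → 5 of Wed, Thu, Fri ✓
Months with five Thursdays: Jan, Apr, Jul, Sep, Dec.

5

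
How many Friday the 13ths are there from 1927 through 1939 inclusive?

Friday-the-13ths by year:
1927: May
1928: Jan, Apr, Jul
1929: Sep, Dec
1930: Jun
1931: Feb, Mar, Nov
1932: May
1933: Jan, Oct
1934: Apr, Jul
1935: Sep, Dec
1936: Mar, Nov
1937: Aug
1938: May
1939: Jan, Oct

23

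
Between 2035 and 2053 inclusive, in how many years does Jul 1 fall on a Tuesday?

3

Day of week of July 1 in each year:
2035: Sun, 2036: Tue ✓, 2037: Wed, 2038: Thu, 2039: Fri, 2040: Sun, 2041: Mon, 2042: Tue ✓, 2043: Wed, 2044: Fri, 2045: Sat, 2046: Sun, 2047: Mon, 2048: Wed, 2049: Thu, 2050: Fri, 2051: Sat, 2052: Mon, 2053: Tue ✓
Tuesdays: 2036, 2042, 2053.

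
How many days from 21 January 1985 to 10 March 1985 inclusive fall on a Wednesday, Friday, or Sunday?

21 January 1985 is a Monday.
That's 49 days from start to end, counting both.
49 = 7 × 7, so the span is exactly 7 full weeks.
Each full week contributes 3 days from the set (Wed, Fri, Sun): 7 × 3 = 21.
Total: 21.

21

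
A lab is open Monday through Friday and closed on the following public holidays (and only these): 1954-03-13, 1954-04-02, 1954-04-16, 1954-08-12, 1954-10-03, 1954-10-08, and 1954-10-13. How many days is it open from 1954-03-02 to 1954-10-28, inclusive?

1954-03-02 is a Tuesday.
From 1954-03-02 to 1954-10-28 is 241 days inclusive.
241 = 7 × 34 + 3, so there are 34 full weeks plus 3 extra days.
Each full week contributes 5 weekdays (Mon–Fri): 34 × 5 = 170.
The 3 extra days are Tuesday, Wednesday, Thursday — 3 of them qualify.
Total: 170 + 3 = 173.
Holidays: 1954-03-13 (Sat); 1954-04-02 (Fri); 1954-04-16 (Fri); 1954-08-12 (Thu); 1954-10-03 (Sun); 1954-10-08 (Fri); 1954-10-13 (Wed).
5 of the 7 holidays fall on weekdays; the rest are weekends and were already excluded.
Business days: 173 − 5 = 168.

168 business days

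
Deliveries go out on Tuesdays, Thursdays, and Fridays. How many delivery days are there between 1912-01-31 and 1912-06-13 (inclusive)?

1912-01-31 is a Wednesday.
The range spans 135 days (inclusive of both endpoints).
135 = 7 × 19 + 2, so there are 19 full weeks plus 2 extra days.
Each full week contributes 3 days from the set (Tue, Thu, Fri): 19 × 3 = 57.
The 2 extra days are Wednesday, Thursday — 1 of them qualifies.
Total: 57 + 1 = 58.

58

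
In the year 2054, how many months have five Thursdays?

A month has five Thursdays exactly when Thursday falls within its first (length − 28) days.
Jan: 31 days, starts Thu → 5 of Thu, Fri, Sat ✓
Feb: 28 days, starts Sun → 5 of (none)
Mar: 31 days, starts Sun → 5 of Sun, Mon, Tue
Apr: 30 days, starts Wed → 5 of Wed, Thu ✓
May: 31 days, starts Fri → 5 of Fri, Sat, Sun
Jun: 30 days, starts Mon → 5 of Mon, Tue
Jul: 31 days, starts Wed → 5 of Wed, Thu, Fri ✓
Aug: 31 days, starts Sat → 5 of Sat, Sun, Mon
Sep: 30 days, starts Tue → 5 of Tue, Wed
Oct: 31 days, starts Thu → 5 of Thu, Fri, Sat ✓
Nov: 30 days, starts Sun → 5 of Sun, Mon
Dec: 31 days, starts Tue → 5 of Tue, Wed, Thu ✓
Months with five Thursdays: Jan, Apr, Jul, Oct, Dec.

5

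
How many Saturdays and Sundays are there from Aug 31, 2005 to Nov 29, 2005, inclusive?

Aug 31, 2005 is a Wednesday.
That's 91 days from start to end, counting both.
91 = 7 × 13, so the span is exactly 13 full weeks.
Each full week contributes 2 weekend days (Sat, Sun): 13 × 2 = 26.
Total: 26.

26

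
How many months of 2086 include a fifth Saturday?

4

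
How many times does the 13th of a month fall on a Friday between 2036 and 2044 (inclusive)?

Friday-the-13ths by year:
2036: Jun
2037: Feb, Mar, Nov
2038: Aug
2039: May
2040: Jan, Apr, Jul
2041: Sep, Dec
2042: Jun
2043: Feb, Mar, Nov
2044: May

16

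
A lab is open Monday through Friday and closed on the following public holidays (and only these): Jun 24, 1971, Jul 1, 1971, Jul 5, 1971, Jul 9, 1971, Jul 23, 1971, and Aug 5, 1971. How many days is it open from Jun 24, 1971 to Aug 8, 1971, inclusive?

Jun 24, 1971 is a Thursday.
That's 46 days from start to end, counting both.
46 = 7 × 6 + 4, so there are 6 full weeks plus 4 extra days.
Each full week contributes 5 weekdays (Mon–Fri): 6 × 5 = 30.
The 4 extra days are Thu, Fri, Sat, Sun — 2 of them qualify.
Total: 30 + 2 = 32.
Holidays: Jun 24, 1971 (Thu); Jul 1, 1971 (Thu); Jul 5, 1971 (Mon); Jul 9, 1971 (Fri); Jul 23, 1971 (Fri); Aug 5, 1971 (Thu).
All 6 holidays fall on weekdays, so subtract 6.
Business days: 32 − 6 = 26.

26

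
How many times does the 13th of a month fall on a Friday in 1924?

1

The 13th falls on a Friday when the month's 13th has weekday Fri.
Jan 13 is Sun; Feb 13 is Wed; Mar 13 is Thu; Apr 13 is Sun; May 13 is Tue; Jun 13 is Fri ✓; Jul 13 is Sun; Aug 13 is Wed; Sep 13 is Sat; Oct 13 is Mon; Nov 13 is Thu; Dec 13 is Sat.
Friday the 13ths: Jun.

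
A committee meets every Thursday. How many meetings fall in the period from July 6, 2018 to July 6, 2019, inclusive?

52 Thursdays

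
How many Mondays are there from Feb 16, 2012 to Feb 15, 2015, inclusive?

Feb 16, 2012 is a Thursday.
The range spans 1096 days (inclusive of both endpoints).
1096 = 7 × 156 + 4, so there are 156 full weeks plus 4 extra days.
Each full week contributes one Monday: 156 so far.
The 4 extra days are Thursday, Friday, Saturday, Sunday — none qualify.
Total: 156 + 0 = 156.

156 Mondays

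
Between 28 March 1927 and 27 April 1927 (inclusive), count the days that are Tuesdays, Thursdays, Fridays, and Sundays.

17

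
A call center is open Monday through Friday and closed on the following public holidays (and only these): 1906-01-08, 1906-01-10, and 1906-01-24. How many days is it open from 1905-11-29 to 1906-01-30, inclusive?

42 working days

1905-11-29 is a Wednesday.
That's 63 days from start to end, counting both.
63 = 7 × 9, so the span is exactly 9 full weeks.
Each full week contributes 5 weekdays (Mon–Fri): 9 × 5 = 45.
Total: 45.
Holidays: 1906-01-08 (Mon); 1906-01-10 (Wed); 1906-01-24 (Wed).
All 3 holidays fall on weekdays, so subtract 3.
Business days: 45 − 3 = 42.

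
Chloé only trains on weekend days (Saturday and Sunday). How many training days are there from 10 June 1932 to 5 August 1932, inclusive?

10 June 1932 is a Friday.
That's 57 days from start to end, counting both.
57 = 7 × 8 + 1, so there are 8 full weeks plus 1 extra day.
Each full week contributes 2 weekend days (Sat, Sun): 8 × 2 = 16.
The 1 extra day is Friday — none qualify.
Total: 16 + 0 = 16.

16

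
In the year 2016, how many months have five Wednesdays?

4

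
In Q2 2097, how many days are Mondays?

13

April 1, 2097 is a Monday.
That's 91 days from start to end, counting both.
91 = 7 × 13, so the span is exactly 13 full weeks.
Each full week contributes one Monday: 13 so far.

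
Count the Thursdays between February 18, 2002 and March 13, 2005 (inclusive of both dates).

February 18, 2002 is a Monday.
That's 1120 days from start to end, counting both.
1120 = 7 × 160, so the span is exactly 160 full weeks.
Each full week contributes one Thursday: 160 so far.
Total: 160.

160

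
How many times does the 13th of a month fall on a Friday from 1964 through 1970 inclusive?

12

Friday-the-13ths by year:
1964: Mar, Nov
1965: Aug
1966: May
1967: Jan, Oct
1968: Sep, Dec
1969: Jun
1970: Feb, Mar, Nov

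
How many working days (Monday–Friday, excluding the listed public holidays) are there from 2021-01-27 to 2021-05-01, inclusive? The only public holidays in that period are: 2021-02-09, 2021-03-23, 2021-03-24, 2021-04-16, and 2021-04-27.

63 working days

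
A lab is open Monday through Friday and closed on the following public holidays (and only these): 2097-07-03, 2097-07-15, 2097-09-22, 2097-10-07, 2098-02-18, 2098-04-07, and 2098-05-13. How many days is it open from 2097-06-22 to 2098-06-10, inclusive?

2097-06-22 is a Saturday.
From 2097-06-22 to 2098-06-10 is 354 days inclusive.
354 = 7 × 50 + 4, so there are 50 full weeks plus 4 extra days.
Each full week contributes 5 weekdays (Mon–Fri): 50 × 5 = 250.
The 4 extra days are Saturday, Sunday, Monday, Tuesday — 2 of them qualify.
Total: 250 + 2 = 252.
Holidays: 2097-07-03 (Wed); 2097-07-15 (Mon); 2097-09-22 (Sun); 2097-10-07 (Mon); 2098-02-18 (Tue); 2098-04-07 (Mon); 2098-05-13 (Tue).
6 of the 7 holidays fall on weekdays; the rest are weekends and were already excluded.
Business days: 252 − 6 = 246.

246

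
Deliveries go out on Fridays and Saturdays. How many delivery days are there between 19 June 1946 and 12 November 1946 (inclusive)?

42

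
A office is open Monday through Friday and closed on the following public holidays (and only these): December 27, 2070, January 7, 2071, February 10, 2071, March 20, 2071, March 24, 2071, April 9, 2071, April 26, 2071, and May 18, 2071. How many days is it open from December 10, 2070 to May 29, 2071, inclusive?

117

December 10, 2070 is a Wednesday.
From December 10, 2070 to May 29, 2071 is 171 days inclusive.
171 = 7 × 24 + 3, so there are 24 full weeks plus 3 extra days.
Each full week contributes 5 weekdays (Mon–Fri): 24 × 5 = 120.
The 3 extra days are Wednesday, Thursday, Friday — 3 of them qualify.
Total: 120 + 3 = 123.
Holidays: December 27, 2070 (Sat); January 7, 2071 (Wed); February 10, 2071 (Tue); March 20, 2071 (Fri); March 24, 2071 (Tue); April 9, 2071 (Thu); April 26, 2071 (Sun); May 18, 2071 (Mon).
6 of the 8 holidays fall on weekdays; the rest are weekends and were already excluded.
Business days: 123 − 6 = 117.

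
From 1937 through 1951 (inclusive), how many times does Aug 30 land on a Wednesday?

Day of week of August 30 in each year:
1937: Mon, 1938: Tue, 1939: Wed ✓, 1940: Fri, 1941: Sat, 1942: Sun, 1943: Mon, 1944: Wed ✓, 1945: Thu, 1946: Fri, 1947: Sat, 1948: Mon, 1949: Tue, 1950: Wed ✓, 1951: Thu
Wednesdays: 1939, 1944, 1950.

3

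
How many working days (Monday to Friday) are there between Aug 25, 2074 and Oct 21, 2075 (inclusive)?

301

Aug 25, 2074 is a Saturday.
From Aug 25, 2074 to Oct 21, 2075 is 423 days inclusive.
423 = 7 × 60 + 3, so there are 60 full weeks plus 3 extra days.
Each full week contributes 5 weekdays (Mon–Fri): 60 × 5 = 300.
The 3 extra days are Sat, Sun, Mon — 1 of them qualifies.
Total: 300 + 1 = 301.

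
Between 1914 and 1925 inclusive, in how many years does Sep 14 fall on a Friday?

2

Day of week of September 14 in each year:
1914: Mon, 1915: Tue, 1916: Thu, 1917: Fri ✓, 1918: Sat, 1919: Sun, 1920: Tue, 1921: Wed, 1922: Thu, 1923: Fri ✓, 1924: Sun, 1925: Mon
Fridays: 1917, 1923.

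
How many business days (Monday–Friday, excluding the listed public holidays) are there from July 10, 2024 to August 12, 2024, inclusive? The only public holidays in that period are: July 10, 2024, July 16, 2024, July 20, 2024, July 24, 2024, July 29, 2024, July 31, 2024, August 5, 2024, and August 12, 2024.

17 business days

July 10, 2024 is a Wednesday.
The range spans 34 days (inclusive of both endpoints).
34 = 7 × 4 + 6, so there are 4 full weeks plus 6 extra days.
Each full week contributes 5 weekdays (Mon–Fri): 4 × 5 = 20.
The 6 extra days are Wed, Thu, Fri, Sat, Sun, Mon — 4 of them qualify.
Total: 20 + 4 = 24.
Holidays: July 10, 2024 (Wed); July 16, 2024 (Tue); July 20, 2024 (Sat); July 24, 2024 (Wed); July 29, 2024 (Mon); July 31, 2024 (Wed); August 5, 2024 (Mon); August 12, 2024 (Mon).
7 of the 8 holidays fall on weekdays; the rest are weekends and were already excluded.
Business days: 24 − 7 = 17.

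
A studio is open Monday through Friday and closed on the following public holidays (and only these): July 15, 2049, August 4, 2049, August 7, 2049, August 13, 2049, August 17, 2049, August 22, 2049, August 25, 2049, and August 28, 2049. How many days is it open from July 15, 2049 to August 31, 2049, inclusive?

29 business days

July 15, 2049 is a Thursday.
That's 48 days from start to end, counting both.
48 = 7 × 6 + 6, so there are 6 full weeks plus 6 extra days.
Each full week contributes 5 weekdays (Mon–Fri): 6 × 5 = 30.
The 6 extra days are Thu, Fri, Sat, Sun, Mon, Tue — 4 of them qualify.
Total: 30 + 4 = 34.
Holidays: July 15, 2049 (Thu); August 4, 2049 (Wed); August 7, 2049 (Sat); August 13, 2049 (Fri); August 17, 2049 (Tue); August 22, 2049 (Sun); August 25, 2049 (Wed); August 28, 2049 (Sat).
5 of the 8 holidays fall on weekdays; the rest are weekends and were already excluded.
Business days: 34 − 5 = 29.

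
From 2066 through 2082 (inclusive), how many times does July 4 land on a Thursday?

Day of week of July 4 in each year:
2066: Sun, 2067: Mon, 2068: Wed, 2069: Thu ✓, 2070: Fri, 2071: Sat, 2072: Mon, 2073: Tue, 2074: Wed, 2075: Thu ✓, 2076: Sat, 2077: Sun, 2078: Mon, 2079: Tue, 2080: Thu ✓, 2081: Fri, 2082: Sat
Thursdays: 2069, 2075, 2080.

3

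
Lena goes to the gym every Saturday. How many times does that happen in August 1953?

1953-08-01 is a Saturday.
From 1953-08-01 to 1953-08-31 is 31 days inclusive.
31 = 7 × 4 + 3, so there are 4 full weeks plus 3 extra days.
Each full week contributes one Saturday: 4 so far.
The 3 extra days are Saturday, Sunday, Monday — 1 of them qualifies.
Total: 4 + 1 = 5.

5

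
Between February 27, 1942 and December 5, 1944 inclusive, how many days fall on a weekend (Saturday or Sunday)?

290

February 27, 1942 is a Friday.
That's 1013 days from start to end, counting both.
1013 = 7 × 144 + 5, so there are 144 full weeks plus 5 extra days.
Each full week contributes 2 weekend days (Sat, Sun): 144 × 2 = 288.
The 5 extra days are Fri, Sat, Sun, Mon, Tue — 2 of them qualify.
Total: 288 + 2 = 290.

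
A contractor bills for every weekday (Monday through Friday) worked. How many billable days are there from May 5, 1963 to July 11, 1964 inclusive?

310

May 5, 1963 is a Sunday.
From May 5, 1963 to July 11, 1964 is 434 days inclusive.
434 = 7 × 62, so the span is exactly 62 full weeks.
Each full week contributes 5 weekdays (Mon–Fri): 62 × 5 = 310.
Total: 310.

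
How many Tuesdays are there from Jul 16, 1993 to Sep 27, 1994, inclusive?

Jul 16, 1993 is a Friday.
The range spans 439 days (inclusive of both endpoints).
439 = 7 × 62 + 5, so there are 62 full weeks plus 5 extra days.
Each full week contributes one Tuesday: 62 so far.
The 5 extra days are Friday, Saturday, Sunday, Monday, Tuesday — 1 of them qualifies.
Total: 62 + 1 = 63.

63 Tuesdays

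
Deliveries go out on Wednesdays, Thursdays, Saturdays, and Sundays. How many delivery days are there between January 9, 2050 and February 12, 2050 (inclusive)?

20

January 9, 2050 is a Sunday.
That's 35 days from start to end, counting both.
35 = 7 × 5, so the span is exactly 5 full weeks.
Each full week contributes 4 days from the set (Wed, Thu, Sat, Sun): 5 × 4 = 20.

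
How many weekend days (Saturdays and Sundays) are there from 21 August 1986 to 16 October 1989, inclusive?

330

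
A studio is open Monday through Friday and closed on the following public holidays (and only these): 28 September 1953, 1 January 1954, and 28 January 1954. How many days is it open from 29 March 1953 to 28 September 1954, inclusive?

389 business days

29 March 1953 is a Sunday.
The range spans 549 days (inclusive of both endpoints).
549 = 7 × 78 + 3, so there are 78 full weeks plus 3 extra days.
Each full week contributes 5 weekdays (Mon–Fri): 78 × 5 = 390.
The 3 extra days are Sun, Mon, Tue — 2 of them qualify.
Total: 390 + 2 = 392.
Holidays: 28 September 1953 (Mon); 1 January 1954 (Fri); 28 January 1954 (Thu).
All 3 holidays fall on weekdays, so subtract 3.
Business days: 392 − 3 = 389.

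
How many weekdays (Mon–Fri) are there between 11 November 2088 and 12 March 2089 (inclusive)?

87

11 November 2088 is a Thursday.
From 11 November 2088 to 12 March 2089 is 122 days inclusive.
122 = 7 × 17 + 3, so there are 17 full weeks plus 3 extra days.
Each full week contributes 5 weekdays (Mon–Fri): 17 × 5 = 85.
The 3 extra days are Thu, Fri, Sat — 2 of them qualify.
Total: 85 + 2 = 87.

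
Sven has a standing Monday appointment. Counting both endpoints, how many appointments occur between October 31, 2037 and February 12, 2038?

15 Mondays

October 31, 2037 is a Saturday.
That's 105 days from start to end, counting both.
105 = 7 × 15, so the span is exactly 15 full weeks.
Each full week contributes one Monday: 15 so far.
Total: 15.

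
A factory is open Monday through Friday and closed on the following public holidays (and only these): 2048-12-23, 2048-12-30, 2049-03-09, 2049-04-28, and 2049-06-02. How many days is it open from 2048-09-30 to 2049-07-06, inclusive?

195 business days

2048-09-30 is a Wednesday.
From 2048-09-30 to 2049-07-06 is 280 days inclusive.
280 = 7 × 40, so the span is exactly 40 full weeks.
Each full week contributes 5 weekdays (Mon–Fri): 40 × 5 = 200.
Holidays: 2048-12-23 (Wed); 2048-12-30 (Wed); 2049-03-09 (Tue); 2049-04-28 (Wed); 2049-06-02 (Wed).
All 5 holidays fall on weekdays, so subtract 5.
Business days: 200 − 5 = 195.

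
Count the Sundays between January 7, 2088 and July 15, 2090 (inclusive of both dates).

131

January 7, 2088 is a Wednesday.
The range spans 921 days (inclusive of both endpoints).
921 = 7 × 131 + 4, so there are 131 full weeks plus 4 extra days.
Each full week contributes one Sunday: 131 so far.
The 4 extra days are Wed, Thu, Fri, Sat — none qualify.
Total: 131 + 0 = 131.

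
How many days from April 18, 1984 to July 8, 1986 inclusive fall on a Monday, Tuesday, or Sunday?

April 18, 1984 is a Wednesday.
From April 18, 1984 to July 8, 1986 is 812 days inclusive.
812 = 7 × 116, so the span is exactly 116 full weeks.
Each full week contributes 3 days from the set (Mon, Tue, Sun): 116 × 3 = 348.
Total: 348.

348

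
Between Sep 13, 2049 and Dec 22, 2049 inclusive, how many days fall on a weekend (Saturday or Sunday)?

Sep 13, 2049 is a Monday.
The range spans 101 days (inclusive of both endpoints).
101 = 7 × 14 + 3, so there are 14 full weeks plus 3 extra days.
Each full week contributes 2 weekend days (Sat, Sun): 14 × 2 = 28.
The 3 extra days are Monday, Tuesday, Wednesday — none qualify.
Total: 28 + 0 = 28.

28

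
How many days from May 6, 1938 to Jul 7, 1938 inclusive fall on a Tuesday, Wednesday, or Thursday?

27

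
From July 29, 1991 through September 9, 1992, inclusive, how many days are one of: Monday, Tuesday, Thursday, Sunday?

234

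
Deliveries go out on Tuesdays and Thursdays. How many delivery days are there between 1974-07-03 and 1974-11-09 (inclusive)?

37

1974-07-03 is a Wednesday.
That's 130 days from start to end, counting both.
130 = 7 × 18 + 4, so there are 18 full weeks plus 4 extra days.
Each full week contributes 2 days from the set (Tue, Thu): 18 × 2 = 36.
The 4 extra days are Wednesday, Thursday, Friday, Saturday — 1 of them qualifies.
Total: 36 + 1 = 37.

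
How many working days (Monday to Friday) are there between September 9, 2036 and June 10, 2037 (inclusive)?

September 9, 2036 is a Tuesday.
From September 9, 2036 to June 10, 2037 is 275 days inclusive.
275 = 7 × 39 + 2, so there are 39 full weeks plus 2 extra days.
Each full week contributes 5 weekdays (Mon–Fri): 39 × 5 = 195.
The 2 extra days are Tuesday, Wednesday — 2 of them qualify.
Total: 195 + 2 = 197.

197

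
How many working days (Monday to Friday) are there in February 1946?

20 weekdays

1946-02-01 is a Friday.
From 1946-02-01 to 1946-02-28 is 28 days inclusive.
28 = 7 × 4, so the span is exactly 4 full weeks.
Each full week contributes 5 weekdays (Mon–Fri): 4 × 5 = 20.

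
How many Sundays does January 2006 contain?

2006-01-01 is a Sunday.
From 2006-01-01 to 2006-01-31 is 31 days inclusive.
31 = 7 × 4 + 3, so there are 4 full weeks plus 3 extra days.
Each full week contributes one Sunday: 4 so far.
The 3 extra days are Sun, Mon, Tue — 1 of them qualifies.
Total: 4 + 1 = 5.

5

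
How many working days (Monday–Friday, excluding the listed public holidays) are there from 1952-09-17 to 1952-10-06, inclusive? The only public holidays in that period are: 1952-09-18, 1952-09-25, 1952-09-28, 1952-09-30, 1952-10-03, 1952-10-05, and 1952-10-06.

1952-09-17 is a Wednesday.
The range spans 20 days (inclusive of both endpoints).
20 = 7 × 2 + 6, so there are 2 full weeks plus 6 extra days.
Each full week contributes 5 weekdays (Mon–Fri): 2 × 5 = 10.
The 6 extra days are Wed, Thu, Fri, Sat, Sun, Mon — 4 of them qualify.
Total: 10 + 4 = 14.
Holidays: 1952-09-18 (Thu); 1952-09-25 (Thu); 1952-09-28 (Sun); 1952-09-30 (Tue); 1952-10-03 (Fri); 1952-10-05 (Sun); 1952-10-06 (Mon).
5 of the 7 holidays fall on weekdays; the rest are weekends and were already excluded.
Business days: 14 − 5 = 9.

9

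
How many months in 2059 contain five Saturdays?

4

A month has five Saturdays exactly when Saturday falls within its first (length − 28) days.
Jan: 31 days, starts Wed → 5 of Wed, Thu, Fri
Feb: 28 days, starts Sat → 5 of (none)
Mar: 31 days, starts Sat → 5 of Sat, Sun, Mon ✓
Apr: 30 days, starts Tue → 5 of Tue, Wed
May: 31 days, starts Thu → 5 of Thu, Fri, Sat ✓
Jun: 30 days, starts Sun → 5 of Sun, Mon
Jul: 31 days, starts Tue → 5 of Tue, Wed, Thu
Aug: 31 days, starts Fri → 5 of Fri, Sat, Sun ✓
Sep: 30 days, starts Mon → 5 of Mon, Tue
Oct: 31 days, starts Wed → 5 of Wed, Thu, Fri
Nov: 30 days, starts Sat → 5 of Sat, Sun ✓
Dec: 31 days, starts Mon → 5 of Mon, Tue, Wed
Months with five Saturdays: Mar, May, Aug, Nov.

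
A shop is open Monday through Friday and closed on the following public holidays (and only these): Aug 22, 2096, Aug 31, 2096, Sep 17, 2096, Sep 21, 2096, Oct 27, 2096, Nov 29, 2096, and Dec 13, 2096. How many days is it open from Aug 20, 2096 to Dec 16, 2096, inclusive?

79 working days

Aug 20, 2096 is a Monday.
That's 119 days from start to end, counting both.
119 = 7 × 17, so the span is exactly 17 full weeks.
Each full week contributes 5 weekdays (Mon–Fri): 17 × 5 = 85.
Holidays: Aug 22, 2096 (Wed); Aug 31, 2096 (Fri); Sep 17, 2096 (Mon); Sep 21, 2096 (Fri); Oct 27, 2096 (Sat); Nov 29, 2096 (Thu); Dec 13, 2096 (Thu).
6 of the 7 holidays fall on weekdays; the rest are weekends and were already excluded.
Business days: 85 − 6 = 79.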